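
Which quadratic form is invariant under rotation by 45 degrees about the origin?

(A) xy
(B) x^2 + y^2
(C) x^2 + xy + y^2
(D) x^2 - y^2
B

Rotation by 45 degrees sends (x, y) to (sqrt(2)x/2 - sqrt(2)y/2, sqrt(2)x/2 + sqrt(2)y/2).
Substitute the transformed coordinates into each option and compare with the original:
(A) xy  ->  (sqrt(2)x/2 - sqrt(2)y/2)(sqrt(2)x/2 + sqrt(2)y/2) = x^2/2 - y^2/2   [differs from xy: not invariant]
(B) x^2 + y^2  ->  (sqrt(2)x/2 - sqrt(2)y/2)^2 + (sqrt(2)x/2 + sqrt(2)y/2)^2 = x^2 + y^2   [equals x^2 + y^2: invariant]
(C) x^2 + xy + y^2  ->  (sqrt(2)x/2 - sqrt(2)y/2)^2 + (sqrt(2)x/2 - sqrt(2)y/2)(sqrt(2)x/2 + sqrt(2)y/2) + (sqrt(2)x/2 + sqrt(2)y/2)^2 = 3x^2/2 + y^2/2   [differs from x^2 + xy + y^2: not invariant]
(D) x^2 - y^2  ->  (sqrt(2)x/2 - sqrt(2)y/2)^2 - (sqrt(2)x/2 + sqrt(2)y/2)^2 = -2xy   [differs from x^2 - y^2: not invariant]

Only option (B), x^2 + y^2, is unchanged by the transformation.
x^2 + y^2 is the squared distance from the origin, which rotations preserve.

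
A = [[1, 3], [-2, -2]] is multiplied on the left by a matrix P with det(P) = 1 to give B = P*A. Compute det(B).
4

By the multiplicative property of determinants, det(B) = det(P*A) = det(P) * det(A) = det(A),
so the determinant is invariant under multiplication by any determinant-1 matrix; we just need det(A).

det(A) = (1)(-2) - (3)(-2) = -2 - (-6) = 4

Therefore det(B) = 1 * 4 = 4.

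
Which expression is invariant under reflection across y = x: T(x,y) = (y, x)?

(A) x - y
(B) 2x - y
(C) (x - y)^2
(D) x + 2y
C

The map is reflection across y = x: T(x,y) = (y, x).
Substitute the transformed coordinates into each option and compare with the original:
(A) x - y  ->  (y) - (x) = -x + y   [differs from x - y: not invariant]
(B) 2x - y  ->  2(y) - (x) = -x + 2y   [differs from 2x - y: not invariant]
(C) (x - y)^2  ->  ((y) - (x))^2 = x^2 - 2xy + y^2   [equals (x - y)^2: invariant]
(D) x + 2y  ->  (y) + 2(x) = 2x + y   [differs from x + 2y: not invariant]

Only option (C), (x - y)^2, is unchanged by the transformation.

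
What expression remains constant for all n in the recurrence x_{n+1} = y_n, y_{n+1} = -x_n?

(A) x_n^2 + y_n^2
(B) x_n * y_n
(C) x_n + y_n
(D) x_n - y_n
A

For the recurrence x_{n+1} = y_n, y_{n+1} = -x_n:

x_{n+1}^2 + y_{n+1}^2 = y_n^2 + (-x_n)^2 = x_n^2 + y_n^2
The sum of squares is conserved (like energy in a harmonic oscillator).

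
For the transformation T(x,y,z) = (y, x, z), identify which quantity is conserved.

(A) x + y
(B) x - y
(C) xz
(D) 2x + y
A

Apply T(x,y,z) = (y, x, z) to each option, i.e. replace (x, y, z) by the transformed coordinates.
Substitute the transformed coordinates into each option and compare with the original:
(A) x + y  ->  (y) + (x) = x + y   [equals x + y: invariant]
(B) x - y  ->  (y) - (x) = -x + y   [differs from x - y: not invariant]
(C) xz  ->  (y)(z) = yz   [differs from xz: not invariant]
(D) 2x + y  ->  2(y) + (x) = x + 2y   [differs from 2x + y: not invariant]

Only option (A), x + y, is unchanged by the transformation.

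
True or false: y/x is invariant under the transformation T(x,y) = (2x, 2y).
True

Substitute T(x,y) = (2x, 2y) into the expression and compare with the original.

Original: y/x
After applying T: (2y)/(2x) = y/x

This is identical to the original y/x, so the expression is invariant.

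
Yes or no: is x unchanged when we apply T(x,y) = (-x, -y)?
No

Substitute T(x,y) = (-x, -y) into the expression and compare with the original.

Original: x
After applying T: (-x) = -x

This differs from the original x (difference: -2x), so the expression is NOT invariant.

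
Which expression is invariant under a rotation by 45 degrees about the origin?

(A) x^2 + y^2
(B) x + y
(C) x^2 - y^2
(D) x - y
A

A rotation by 45 degrees sends (x, y) to (sqrt(2)x/2 - sqrt(2)y/2, sqrt(2)x/2 + sqrt(2)y/2).
Substitute the transformed coordinates into each option and compare with the original:
(A) x^2 + y^2  ->  (sqrt(2)x/2 - sqrt(2)y/2)^2 + (sqrt(2)x/2 + sqrt(2)y/2)^2 = x^2 + y^2   [equals x^2 + y^2: invariant]
(B) x + y  ->  (sqrt(2)x/2 - sqrt(2)y/2) + (sqrt(2)x/2 + sqrt(2)y/2) = sqrt(2)x   [differs from x + y: not invariant]
(C) x^2 - y^2  ->  (sqrt(2)x/2 - sqrt(2)y/2)^2 - (sqrt(2)x/2 + sqrt(2)y/2)^2 = -2xy   [differs from x^2 - y^2: not invariant]
(D) x - y  ->  (sqrt(2)x/2 - sqrt(2)y/2) - (sqrt(2)x/2 + sqrt(2)y/2) = -sqrt(2)y   [differs from x - y: not invariant]

Only option (A), x^2 + y^2, is unchanged by the transformation.
Geometrically, x^2 + y^2 is the squared distance from the origin, which every rotation about the origin preserves.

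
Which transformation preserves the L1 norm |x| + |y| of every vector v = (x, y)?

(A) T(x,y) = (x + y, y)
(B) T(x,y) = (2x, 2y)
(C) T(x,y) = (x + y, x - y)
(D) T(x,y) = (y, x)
D

A transformation preserves a norm if ||T(v)|| = ||v|| for every v; a single vector where the norm changes rules an option out.

(A) T(x,y) = (x + y, y): v = (0, 1) has norm |0| + |1| = 1, but T(v) = (1, 1) has norm 2 -- not preserved.
(B) T(x,y) = (2x, 2y): v = (1, 0) has norm |1| + |0| = 1, but T(v) = (2, 0) has norm 2 -- not preserved.
(C) T(x,y) = (x + y, x - y): v = (1, 0) has norm |1| + |0| = 1, but T(v) = (1, 1) has norm 2 -- not preserved.
(D) T(x,y) = (y, x): preserves the norm -- it only permutes the coordinates and/or flips signs, which leaves |x| + |y| unchanged.

Therefore the answer is (D).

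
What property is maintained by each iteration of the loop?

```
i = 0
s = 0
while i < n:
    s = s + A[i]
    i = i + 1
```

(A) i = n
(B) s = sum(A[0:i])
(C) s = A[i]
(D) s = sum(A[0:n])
B

A loop invariant must hold before the first iteration and be re-established by every execution of the body.

(B) s = sum(A[0:i]): Initially i = 0 and s = 0 = sum of the empty slice A[0:0]. If s = sum(A[0:i]) holds at the top of an iteration, the body sets s to sum(A[0:i]) + A[i] = sum(A[0:i+1]) and then i to i+1, so s = sum(A[0:i]) holds again. At exit i = n, giving s = sum(A[0:n]).

The other options fail:
(A) i = n: false initially (i = 0); it is the exit condition, not an invariant.
(C) s = A[i]: after the first iteration s = A[0] but i = 1, so s = A[i] compares s with the wrong element (and fails in general).
(D) s = sum(A[0:n]): false before the loop (s = 0, not the full sum) -- it only becomes true at exit.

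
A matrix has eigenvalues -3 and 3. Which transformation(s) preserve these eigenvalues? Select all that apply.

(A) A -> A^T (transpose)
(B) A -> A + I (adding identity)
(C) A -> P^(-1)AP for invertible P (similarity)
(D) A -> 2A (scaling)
A and C

Eigenvalues are preserved by:
1. Similarity transformations: A -> P^(-1)AP (same characteristic polynomial)
2. Transpose: A^T has the same eigenvalues as A

Eigenvalues are NOT preserved by:
- Adding identity: eigenvalues become -3+1, 3+1
- Scaling: eigenvalues become -6, 6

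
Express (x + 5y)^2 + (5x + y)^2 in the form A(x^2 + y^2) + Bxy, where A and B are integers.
26(x^2 + y^2) + 20xy

Expanding: (x + 5y)^2 = x^2 + 10xy + 25y^2
(5x + y)^2 = 25x^2 + 10xy + y^2
Sum = (1+25)(x^2+y^2) + 20xy = 26(x^2 + y^2) + 20xy
This is symmetric in x and y.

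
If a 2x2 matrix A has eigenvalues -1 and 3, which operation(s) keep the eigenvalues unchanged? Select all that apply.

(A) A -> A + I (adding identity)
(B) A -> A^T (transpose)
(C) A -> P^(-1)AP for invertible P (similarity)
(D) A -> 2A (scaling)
B and C

Eigenvalues are preserved by:
1. Similarity transformations: A -> P^(-1)AP (same characteristic polynomial)
2. Transpose: A^T has the same eigenvalues as A

Eigenvalues are NOT preserved by:
- Adding identity: eigenvalues become -1+1, 3+1
- Scaling: eigenvalues become -2, 6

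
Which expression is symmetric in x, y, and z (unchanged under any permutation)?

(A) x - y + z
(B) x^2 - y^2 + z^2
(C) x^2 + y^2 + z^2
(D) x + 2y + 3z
C

A symmetric expression is unchanged when the variables are permuted; here the transformation to test is the swap (x, y) -> (y, x).
A symmetric expression must survive every permutation; the single swap x <-> y already eliminates the distractors, and the keyed expression is also unchanged by x <-> z and y <-> z (each variable enters it in exactly the same way).
Substitute the transformed coordinates into each option and compare with the original:
(A) x - y + z  ->  (y) - (x) + z = -x + y + z   [differs from x - y + z: not invariant]
(B) x^2 - y^2 + z^2  ->  (y)^2 - (x)^2 + z^2 = -x^2 + y^2 + z^2   [differs from x^2 - y^2 + z^2: not invariant]
(C) x^2 + y^2 + z^2  ->  (y)^2 + (x)^2 + z^2 = x^2 + y^2 + z^2   [equals x^2 + y^2 + z^2: invariant]
(D) x + 2y + 3z  ->  (y) + 2(x) + 3z = 2x + y + 3z   [differs from x + 2y + 3z: not invariant]

Only option (C), x^2 + y^2 + z^2, is unchanged by the transformation.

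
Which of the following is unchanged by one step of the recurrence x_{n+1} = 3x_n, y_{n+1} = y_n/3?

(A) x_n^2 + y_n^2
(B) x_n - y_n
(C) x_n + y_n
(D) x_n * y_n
D

For the recurrence x_{n+1} = 3x_n, y_{n+1} = y_n/3:

x_{n+1} * y_{n+1} = (3x_n) * (y_n/3) = x_n * y_n
The product is conserved.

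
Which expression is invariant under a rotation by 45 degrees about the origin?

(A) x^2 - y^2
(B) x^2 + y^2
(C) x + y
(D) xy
B

A rotation by 45 degrees sends (x, y) to (sqrt(2)x/2 - sqrt(2)y/2, sqrt(2)x/2 + sqrt(2)y/2).
Substitute the transformed coordinates into each option and compare with the original:
(A) x^2 - y^2  ->  (sqrt(2)x/2 - sqrt(2)y/2)^2 - (sqrt(2)x/2 + sqrt(2)y/2)^2 = -2xy   [differs from x^2 - y^2: not invariant]
(B) x^2 + y^2  ->  (sqrt(2)x/2 - sqrt(2)y/2)^2 + (sqrt(2)x/2 + sqrt(2)y/2)^2 = x^2 + y^2   [equals x^2 + y^2: invariant]
(C) x + y  ->  (sqrt(2)x/2 - sqrt(2)y/2) + (sqrt(2)x/2 + sqrt(2)y/2) = sqrt(2)x   [differs from x + y: not invariant]
(D) xy  ->  (sqrt(2)x/2 - sqrt(2)y/2)(sqrt(2)x/2 + sqrt(2)y/2) = x^2/2 - y^2/2   [differs from xy: not invariant]

Only option (B), x^2 + y^2, is unchanged by the transformation.
Geometrically, x^2 + y^2 is the squared distance from the origin, which every rotation about the origin preserves.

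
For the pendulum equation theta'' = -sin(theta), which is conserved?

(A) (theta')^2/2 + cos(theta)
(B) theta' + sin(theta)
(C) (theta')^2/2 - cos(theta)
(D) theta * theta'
C

A first integral I satisfies dI/dt = 0 along every solution. Differentiate each option and use the equation of motion:
(A) d/dt[(theta')^2/2 + cos(theta)] = theta' theta'' - sin(theta) theta' = -2 theta' sin(theta), not identically 0
(B) d/dt[theta' + sin(theta)] = theta'' + cos(theta) theta' = -sin(theta) + theta' cos(theta), not identically 0
(C) d/dt[(theta')^2/2 - cos(theta)] = theta' theta'' + sin(theta) theta' = theta'(-sin(theta)) + theta' sin(theta) = 0
(D) d/dt[theta * theta'] = (theta')^2 + theta theta'' = (theta')^2 - theta sin(theta), not identically 0

Only (C) has zero time-derivative. This is the total energy: kinetic (theta')^2/2 plus potential -cos(theta).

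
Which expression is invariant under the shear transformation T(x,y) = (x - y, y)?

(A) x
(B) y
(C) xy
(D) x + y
B

Under the shear T(x,y) = (x - y, y):
Substitute the transformed coordinates into each option and compare with the original:
(A) x  ->  (x - y) = x - y   [differs from x: not invariant]
(B) y  ->  (y) = y   [equals y: invariant]
(C) xy  ->  (x - y)(y) = xy - y^2   [differs from xy: not invariant]
(D) x + y  ->  (x - y) + (y) = x   [differs from x + y: not invariant]

Only option (B), y, is unchanged by the transformation.
A horizontal shear moves points parallel to the x-axis, so the y-coordinate (and any function of y alone) is unchanged.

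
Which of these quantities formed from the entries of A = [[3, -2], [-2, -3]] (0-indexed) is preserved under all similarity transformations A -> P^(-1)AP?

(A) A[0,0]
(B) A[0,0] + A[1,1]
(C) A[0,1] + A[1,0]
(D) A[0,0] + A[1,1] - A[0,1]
B

A[0,0] + A[1,1] is the trace of A. By the cyclic property of the trace, tr(P^(-1)AP) = tr(APP^(-1)) = tr(A), so it is the same for every matrix similar to A.

The other combinations are not similarity invariants. For example, take P = [[1, 2], [0, 1]] (det P = 1), so P^(-1) = [[1, -2], [0, 1]] and
B = P^(-1)AP = [[7, 18], [-2, -7]].
Evaluating each option on A and on B:
(A) A[0,0]: 3 for A, 7 for B -> changes
(B) A[0,0] + A[1,1]: 0 for A, 0 for B -> unchanged
(C) A[0,1] + A[1,0]: -4 for A, 16 for B -> changes
(D) A[0,0] + A[1,1] - A[0,1]: 2 for A, -18 for B -> changes

Only (B) A[0,0] + A[1,1] = 0 survives (and it does so for every P, not just this one), so it is the invariant.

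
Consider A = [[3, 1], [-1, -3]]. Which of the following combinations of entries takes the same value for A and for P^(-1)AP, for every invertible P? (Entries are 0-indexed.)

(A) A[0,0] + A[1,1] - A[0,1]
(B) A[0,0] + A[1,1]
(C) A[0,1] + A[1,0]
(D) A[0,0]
B

A[0,0] + A[1,1] is the trace of A. By the cyclic property of the trace, tr(P^(-1)AP) = tr(APP^(-1)) = tr(A), so it is the same for every matrix similar to A.

The other combinations are not similarity invariants. For example, take P = [[2, 1], [1, 1]] (det P = 1), so P^(-1) = [[1, -1], [-1, 2]] and
B = P^(-1)AP = [[12, 8], [-17, -12]].
Evaluating each option on A and on B:
(A) A[0,0] + A[1,1] - A[0,1]: -1 for A, -8 for B -> changes
(B) A[0,0] + A[1,1]: 0 for A, 0 for B -> unchanged
(C) A[0,1] + A[1,0]: 0 for A, -9 for B -> changes
(D) A[0,0]: 3 for A, 12 for B -> changes

Only (B) A[0,0] + A[1,1] = 0 survives (and it does so for every P, not just this one), so it is the invariant.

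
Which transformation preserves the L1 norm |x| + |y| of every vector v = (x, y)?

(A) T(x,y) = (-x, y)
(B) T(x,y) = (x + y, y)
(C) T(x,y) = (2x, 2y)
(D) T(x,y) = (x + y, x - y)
A

A transformation preserves a norm if ||T(v)|| = ||v|| for every v; a single vector where the norm changes rules an option out.

(A) T(x,y) = (-x, y): preserves the norm -- it only permutes the coordinates and/or flips signs, which leaves |x| + |y| unchanged.
(B) T(x,y) = (x + y, y): v = (0, 1) has norm |0| + |1| = 1, but T(v) = (1, 1) has norm 2 -- not preserved.
(C) T(x,y) = (2x, 2y): v = (1, 0) has norm |1| + |0| = 1, but T(v) = (2, 0) has norm 2 -- not preserved.
(D) T(x,y) = (x + y, x - y): v = (1, 0) has norm |1| + |0| = 1, but T(v) = (1, 1) has norm 2 -- not preserved.

Therefore the answer is (A).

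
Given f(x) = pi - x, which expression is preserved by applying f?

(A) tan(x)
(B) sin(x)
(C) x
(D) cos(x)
B

For f(x) = pi - x:
sin(pi - x) = sin(x), so sine is invariant under this transformation.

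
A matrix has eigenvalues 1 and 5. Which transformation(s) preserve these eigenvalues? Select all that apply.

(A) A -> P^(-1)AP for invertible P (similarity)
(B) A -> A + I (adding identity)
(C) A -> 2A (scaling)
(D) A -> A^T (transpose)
A and D

Eigenvalues are preserved by:
1. Similarity transformations: A -> P^(-1)AP (same characteristic polynomial)
2. Transpose: A^T has the same eigenvalues as A

Eigenvalues are NOT preserved by:
- Adding identity: eigenvalues become 1+1, 5+1
- Scaling: eigenvalues become 2, 10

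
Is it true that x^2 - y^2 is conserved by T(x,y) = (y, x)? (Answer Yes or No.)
No

Substitute T(x,y) = (y, x) into the expression and compare with the original.

Original: x^2 - y^2
After applying T: (y)^2 - (x)^2 = -x^2 + y^2

This differs from the original x^2 - y^2 (difference: -2x^2 + 2y^2), so the expression is NOT invariant.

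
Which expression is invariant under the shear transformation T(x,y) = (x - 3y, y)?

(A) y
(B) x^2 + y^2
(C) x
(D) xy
A

Under the shear T(x,y) = (x - 3y, y):
Substitute the transformed coordinates into each option and compare with the original:
(A) y  ->  (y) = y   [equals y: invariant]
(B) x^2 + y^2  ->  (x - 3y)^2 + (y)^2 = x^2 - 6xy + 10y^2   [differs from x^2 + y^2: not invariant]
(C) x  ->  (x - 3y) = x - 3y   [differs from x: not invariant]
(D) xy  ->  (x - 3y)(y) = xy - 3y^2   [differs from xy: not invariant]

Only option (A), y, is unchanged by the transformation.
A horizontal shear moves points parallel to the x-axis, so the y-coordinate (and any function of y alone) is unchanged.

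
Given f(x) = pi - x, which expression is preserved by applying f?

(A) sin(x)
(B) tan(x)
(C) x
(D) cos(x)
A

For f(x) = pi - x:
sin(pi - x) = sin(x), so sine is invariant under this transformation.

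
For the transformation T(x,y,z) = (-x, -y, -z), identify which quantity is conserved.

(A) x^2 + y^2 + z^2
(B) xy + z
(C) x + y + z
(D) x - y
A

Apply T(x,y,z) = (-x, -y, -z) to each option, i.e. replace (x, y, z) by the transformed coordinates.
Substitute the transformed coordinates into each option and compare with the original:
(A) x^2 + y^2 + z^2  ->  (-x)^2 + (-y)^2 + (-z)^2 = x^2 + y^2 + z^2   [equals x^2 + y^2 + z^2: invariant]
(B) xy + z  ->  (-x)(-y) + (-z) = xy - z   [differs from xy + z: not invariant]
(C) x + y + z  ->  (-x) + (-y) + (-z) = -x - y - z   [differs from x + y + z: not invariant]
(D) x - y  ->  (-x) - (-y) = -x + y   [differs from x - y: not invariant]

Only option (A), x^2 + y^2 + z^2, is unchanged by the transformation.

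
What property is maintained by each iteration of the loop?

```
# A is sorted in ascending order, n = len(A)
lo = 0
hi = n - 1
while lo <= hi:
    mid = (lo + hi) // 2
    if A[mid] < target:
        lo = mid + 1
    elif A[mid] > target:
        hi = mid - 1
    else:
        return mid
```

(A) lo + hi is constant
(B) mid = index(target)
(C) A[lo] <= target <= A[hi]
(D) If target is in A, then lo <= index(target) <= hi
D

A loop invariant must hold before the first iteration and be re-established by every execution of the body.

(D) If target is in A, then lo <= index(target) <= hi: Before the loop [lo, hi] = [0, n-1] covers every index. When A[mid] < target, sortedness puts target strictly to the right of mid, so setting lo = mid + 1 keeps index(target) in [lo, hi]; symmetrically for hi = mid - 1. Hence 'if target is in A then lo <= index(target) <= hi' holds after every iteration, and when lo > hi it proves target is absent.

The other options fail:
(A) lo + hi is constant: each iteration moves exactly one of lo, hi, so lo + hi changes (e.g. 0 + (n-1) becomes (mid+1) + (n-1)).
(B) mid = index(target): mid is just the current probe; it equals index(target) only on the iteration that returns.
(C) A[lo] <= target <= A[hi]: fails when target is not in A (e.g. target < A[0] already violates it before the loop), so it is not maintained in general.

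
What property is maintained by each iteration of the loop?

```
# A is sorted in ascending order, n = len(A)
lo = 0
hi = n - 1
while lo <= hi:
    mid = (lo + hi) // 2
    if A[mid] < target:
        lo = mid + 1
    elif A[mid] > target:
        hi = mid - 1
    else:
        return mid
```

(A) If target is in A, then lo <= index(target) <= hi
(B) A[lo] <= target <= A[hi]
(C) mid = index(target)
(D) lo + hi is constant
A

A loop invariant must hold before the first iteration and be re-established by every execution of the body.

(A) If target is in A, then lo <= index(target) <= hi: Before the loop [lo, hi] = [0, n-1] covers every index. When A[mid] < target, sortedness puts target strictly to the right of mid, so setting lo = mid + 1 keeps index(target) in [lo, hi]; symmetrically for hi = mid - 1. Hence 'if target is in A then lo <= index(target) <= hi' holds after every iteration, and when lo > hi it proves target is absent.

The other options fail:
(B) A[lo] <= target <= A[hi]: fails when target is not in A (e.g. target < A[0] already violates it before the loop), so it is not maintained in general.
(C) mid = index(target): mid is just the current probe; it equals index(target) only on the iteration that returns.
(D) lo + hi is constant: each iteration moves exactly one of lo, hi, so lo + hi changes (e.g. 0 + (n-1) becomes (mid+1) + (n-1)).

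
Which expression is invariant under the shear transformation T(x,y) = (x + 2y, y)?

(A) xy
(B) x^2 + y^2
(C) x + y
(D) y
D

Under the shear T(x,y) = (x + 2y, y):
Substitute the transformed coordinates into each option and compare with the original:
(A) xy  ->  (x + 2y)(y) = xy + 2y^2   [differs from xy: not invariant]
(B) x^2 + y^2  ->  (x + 2y)^2 + (y)^2 = x^2 + 4xy + 5y^2   [differs from x^2 + y^2: not invariant]
(C) x + y  ->  (x + 2y) + (y) = x + 3y   [differs from x + y: not invariant]
(D) y  ->  (y) = y   [equals y: invariant]

Only option (D), y, is unchanged by the transformation.
A horizontal shear moves points parallel to the x-axis, so the y-coordinate (and any function of y alone) is unchanged.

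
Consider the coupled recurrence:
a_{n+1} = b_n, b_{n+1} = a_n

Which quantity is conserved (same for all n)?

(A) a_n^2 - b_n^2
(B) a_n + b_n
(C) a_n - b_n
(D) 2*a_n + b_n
B

Replace a_n by a_{n+1} = b_n and b_n by b_{n+1} = a_n in each option and simplify:
(A) a_n^2 - b_n^2  ->  (b_n)^2 - (a_n)^2 = -a_n^2 + b_n^2   [not conserved]
(B) a_n + b_n  ->  (b_n) + (a_n) = a_n + b_n   [conserved]
(C) a_n - b_n  ->  (b_n) - (a_n) = -a_n + b_n   [not conserved]
(D) 2*a_n + b_n  ->  2*(b_n) + (a_n) = a_n + 2*b_n   [not conserved]

Only (B) a_n + b_n returns to itself after one step, so it is the conserved quantity.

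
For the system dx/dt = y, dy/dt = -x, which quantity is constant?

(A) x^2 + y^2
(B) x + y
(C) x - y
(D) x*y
A

A first integral I satisfies dI/dt = 0 along every solution. Differentiate each option and use the equation of motion:
(A) d/dt[x^2 + y^2] = 2x*dx/dt + 2y*dy/dt = 2x*y + 2y*(-x) = 0
(B) d/dt[x + y] = y + (-x) = y - x, not identically 0
(C) d/dt[x - y] = y - (-x) = x + y, not identically 0
(D) d/dt[x*y] = (dx/dt)y + x(dy/dt) = y^2 - x^2, not identically 0

Only (A) has zero time-derivative. So x^2 + y^2 (the squared radius; trajectories are circles) is the conserved quantity.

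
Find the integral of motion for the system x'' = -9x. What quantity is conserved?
E = (x')^2 + 9x^2

Multiply the equation by x':
x' * x'' = -9x * x'
The left side is d/dt[(x')^2/2] and the right side is d/dt[-9x^2/2], so
d/dt[(x')^2/2 + 9x^2/2] = 0, i.e. (x')^2/2 + 9x^2/2 = constant.
Multiplying by 2, the integral of motion is E = (x')^2 + 9x^2.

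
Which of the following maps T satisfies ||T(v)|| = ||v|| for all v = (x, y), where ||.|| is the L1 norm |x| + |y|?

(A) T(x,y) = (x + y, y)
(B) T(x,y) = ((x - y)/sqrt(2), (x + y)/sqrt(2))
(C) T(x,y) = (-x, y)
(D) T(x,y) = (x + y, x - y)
C

A transformation preserves a norm if ||T(v)|| = ||v|| for every v; a single vector where the norm changes rules an option out.

(A) T(x,y) = (x + y, y): v = (0, 1) has norm |0| + |1| = 1, but T(v) = (1, 1) has norm 2 -- not preserved.
(B) T(x,y) = ((x - y)/sqrt(2), (x + y)/sqrt(2)): v = (1, 0) has norm |1| + |0| = 1, but T(v) = (sqrt(2)/2, sqrt(2)/2) has norm sqrt(2) -- not preserved.
(C) T(x,y) = (-x, y): preserves the norm -- it only permutes the coordinates and/or flips signs, which leaves |x| + |y| unchanged.
(D) T(x,y) = (x + y, x - y): v = (1, 0) has norm |1| + |0| = 1, but T(v) = (1, 1) has norm 2 -- not preserved.

Therefore the answer is (C).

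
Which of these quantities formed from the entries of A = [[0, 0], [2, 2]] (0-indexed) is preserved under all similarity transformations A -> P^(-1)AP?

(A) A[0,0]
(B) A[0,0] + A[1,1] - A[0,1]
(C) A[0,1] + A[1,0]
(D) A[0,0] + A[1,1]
D

A[0,0] + A[1,1] is the trace of A. By the cyclic property of the trace, tr(P^(-1)AP) = tr(APP^(-1)) = tr(A), so it is the same for every matrix similar to A.

The other combinations are not similarity invariants. For example, take P = [[1, 1], [1, 2]] (det P = 1), so P^(-1) = [[2, -1], [-1, 1]] and
B = P^(-1)AP = [[-4, -6], [4, 6]].
Evaluating each option on A and on B:
(A) A[0,0]: 0 for A, -4 for B -> changes
(B) A[0,0] + A[1,1] - A[0,1]: 2 for A, 8 for B -> changes
(C) A[0,1] + A[1,0]: 2 for A, -2 for B -> changes
(D) A[0,0] + A[1,1]: 2 for A, 2 for B -> unchanged

Only (D) A[0,0] + A[1,1] = 2 survives (and it does so for every P, not just this one), so it is the invariant.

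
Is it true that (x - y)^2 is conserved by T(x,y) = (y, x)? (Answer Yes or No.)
Yes

Substitute T(x,y) = (y, x) into the expression and compare with the original.

Original: (x - y)^2
After applying T: ((y) - (x))^2 = x^2 - 2xy + y^2

This is identical to the original (x - y)^2, so the expression is invariant.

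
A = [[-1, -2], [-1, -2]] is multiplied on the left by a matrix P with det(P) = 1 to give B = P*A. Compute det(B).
0

By the multiplicative property of determinants, det(B) = det(P*A) = det(P) * det(A) = det(A),
so the determinant is invariant under multiplication by any determinant-1 matrix; we just need det(A).

det(A) = (-1)(-2) - (-2)(-1) = 2 - 2 = 0

Therefore det(B) = 1 * 0 = 0.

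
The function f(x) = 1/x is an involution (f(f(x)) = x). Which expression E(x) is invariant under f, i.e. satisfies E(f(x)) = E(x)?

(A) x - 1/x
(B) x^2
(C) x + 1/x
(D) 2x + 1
C

Replace x by f(x) = 1/x in each option and simplify. As a quick numerical cross-check, also compare E(5) with E(f(5)) = E(1/5).

(A) x - 1/x  ->  (1/x) - 1/(1/x) = -x + 1/x; check: E(5) = 24/5 but E(1/5) = -24/5.   [not invariant]
(B) x^2  ->  (1/x)^2 = x^(-2); check: E(5) = 25 but E(1/5) = 1/25.   [not invariant]
(C) x + 1/x  ->  (1/x) + 1/(1/x), which simplifies back to x + 1/x; check: E(5) = 26/5, E(1/5) = 26/5.   [invariant]
(D) 2x + 1  ->  2(1/x) + 1 = (x + 2)/x; check: E(5) = 11 but E(1/5) = 7/5.   [not invariant]

Only (C) is unchanged. E is symmetric under swapping x with f(x) = 1/x, which is exactly what an involution does.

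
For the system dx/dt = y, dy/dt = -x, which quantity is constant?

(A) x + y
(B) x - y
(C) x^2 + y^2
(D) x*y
C

A first integral I satisfies dI/dt = 0 along every solution. Differentiate each option and use the equation of motion:
(A) d/dt[x + y] = y + (-x) = y - x, not identically 0
(B) d/dt[x - y] = y - (-x) = x + y, not identically 0
(C) d/dt[x^2 + y^2] = 2x*dx/dt + 2y*dy/dt = 2x*y + 2y*(-x) = 0
(D) d/dt[x*y] = (dx/dt)y + x(dy/dt) = y^2 - x^2, not identically 0

Only (C) has zero time-derivative. So x^2 + y^2 (the squared radius; trajectories are circles) is the conserved quantity.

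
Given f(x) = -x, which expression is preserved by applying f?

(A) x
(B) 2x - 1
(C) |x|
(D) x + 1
C

For f(x) = -x:
Applying f replaces x by -x. Since |-x| = |x|, the absolute value is unchanged by f, whereas x -> -x, 2x - 1 -> -2x - 1 and x + 1 -> -x + 1 all change.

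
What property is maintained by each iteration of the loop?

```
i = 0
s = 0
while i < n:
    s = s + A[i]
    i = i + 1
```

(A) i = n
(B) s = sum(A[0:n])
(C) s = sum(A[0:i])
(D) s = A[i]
C

A loop invariant must hold before the first iteration and be re-established by every execution of the body.

(C) s = sum(A[0:i]): Initially i = 0 and s = 0 = sum of the empty slice A[0:0]. If s = sum(A[0:i]) holds at the top of an iteration, the body sets s to sum(A[0:i]) + A[i] = sum(A[0:i+1]) and then i to i+1, so s = sum(A[0:i]) holds again. At exit i = n, giving s = sum(A[0:n]).

The other options fail:
(A) i = n: false initially (i = 0); it is the exit condition, not an invariant.
(B) s = sum(A[0:n]): false before the loop (s = 0, not the full sum) -- it only becomes true at exit.
(D) s = A[i]: after the first iteration s = A[0] but i = 1, so s = A[i] compares s with the wrong element (and fails in general).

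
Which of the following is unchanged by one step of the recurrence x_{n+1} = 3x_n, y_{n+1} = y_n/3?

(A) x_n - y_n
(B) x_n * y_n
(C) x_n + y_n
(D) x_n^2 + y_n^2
B

For the recurrence x_{n+1} = 3x_n, y_{n+1} = y_n/3:

x_{n+1} * y_{n+1} = (3x_n) * (y_n/3) = x_n * y_n
The product is conserved.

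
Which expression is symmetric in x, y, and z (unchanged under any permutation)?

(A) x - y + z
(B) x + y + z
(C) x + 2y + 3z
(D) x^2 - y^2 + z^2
B

A symmetric expression is unchanged when the variables are permuted; here the transformation to test is the swap (x, y) -> (y, x).
A symmetric expression must survive every permutation; the single swap x <-> y already eliminates the distractors, and the keyed expression is also unchanged by x <-> z and y <-> z (each variable enters it in exactly the same way).
Substitute the transformed coordinates into each option and compare with the original:
(A) x - y + z  ->  (y) - (x) + z = -x + y + z   [differs from x - y + z: not invariant]
(B) x + y + z  ->  (y) + (x) + z = x + y + z   [equals x + y + z: invariant]
(C) x + 2y + 3z  ->  (y) + 2(x) + 3z = 2x + y + 3z   [differs from x + 2y + 3z: not invariant]
(D) x^2 - y^2 + z^2  ->  (y)^2 - (x)^2 + z^2 = -x^2 + y^2 + z^2   [differs from x^2 - y^2 + z^2: not invariant]

Only option (B), x + y + z, is unchanged by the transformation.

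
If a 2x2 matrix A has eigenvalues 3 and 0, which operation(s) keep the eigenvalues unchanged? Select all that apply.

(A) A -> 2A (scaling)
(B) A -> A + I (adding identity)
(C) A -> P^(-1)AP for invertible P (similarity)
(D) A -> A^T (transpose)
C and D

Eigenvalues are preserved by:
1. Similarity transformations: A -> P^(-1)AP (same characteristic polynomial)
2. Transpose: A^T has the same eigenvalues as A

Eigenvalues are NOT preserved by:
- Adding identity: eigenvalues become 3+1, 0+1
- Scaling: eigenvalues become 6, 0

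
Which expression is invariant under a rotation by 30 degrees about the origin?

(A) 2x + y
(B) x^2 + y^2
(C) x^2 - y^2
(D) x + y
B

A rotation by 30 degrees sends (x, y) to (sqrt(3)x/2 - y/2, x/2 + sqrt(3)y/2).
Substitute the transformed coordinates into each option and compare with the original:
(A) 2x + y  ->  2(sqrt(3)x/2 - y/2) + (x/2 + sqrt(3)y/2) = x/2 + sqrt(3)x - y + sqrt(3)y/2   [differs from 2x + y: not invariant]
(B) x^2 + y^2  ->  (sqrt(3)x/2 - y/2)^2 + (x/2 + sqrt(3)y/2)^2 = x^2 + y^2   [equals x^2 + y^2: invariant]
(C) x^2 - y^2  ->  (sqrt(3)x/2 - y/2)^2 - (x/2 + sqrt(3)y/2)^2 = x^2/2 - sqrt(3)xy - y^2/2   [differs from x^2 - y^2: not invariant]
(D) x + y  ->  (sqrt(3)x/2 - y/2) + (x/2 + sqrt(3)y/2) = x/2 + sqrt(3)x/2 - y/2 + sqrt(3)y/2   [differs from x + y: not invariant]

Only option (B), x^2 + y^2, is unchanged by the transformation.
Geometrically, x^2 + y^2 is the squared distance from the origin, which every rotation about the origin preserves.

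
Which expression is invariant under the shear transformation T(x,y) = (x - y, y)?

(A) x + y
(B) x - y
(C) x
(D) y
D

Under the shear T(x,y) = (x - y, y):
Substitute the transformed coordinates into each option and compare with the original:
(A) x + y  ->  (x - y) + (y) = x   [differs from x + y: not invariant]
(B) x - y  ->  (x - y) - (y) = x - 2y   [differs from x - y: not invariant]
(C) x  ->  (x - y) = x - y   [differs from x: not invariant]
(D) y  ->  (y) = y   [equals y: invariant]

Only option (D), y, is unchanged by the transformation.
A horizontal shear moves points parallel to the x-axis, so the y-coordinate (and any function of y alone) is unchanged.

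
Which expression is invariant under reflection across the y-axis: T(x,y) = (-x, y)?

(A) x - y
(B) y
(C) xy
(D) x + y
B

The map is reflection across the y-axis: T(x,y) = (-x, y).
Substitute the transformed coordinates into each option and compare with the original:
(A) x - y  ->  (-x) - (y) = -x - y   [differs from x - y: not invariant]
(B) y  ->  (y) = y   [equals y: invariant]
(C) xy  ->  (-x)(y) = -xy   [differs from xy: not invariant]
(D) x + y  ->  (-x) + (y) = -x + y   [differs from x + y: not invariant]

Only option (B), y, is unchanged by the transformation.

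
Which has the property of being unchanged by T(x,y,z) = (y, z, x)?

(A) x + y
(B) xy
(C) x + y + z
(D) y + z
C

Apply T(x,y,z) = (y, z, x) to each option, i.e. replace (x, y, z) by the transformed coordinates.
Substitute the transformed coordinates into each option and compare with the original:
(A) x + y  ->  (y) + (z) = y + z   [differs from x + y: not invariant]
(B) xy  ->  (y)(z) = yz   [differs from xy: not invariant]
(C) x + y + z  ->  (y) + (z) + (x) = x + y + z   [equals x + y + z: invariant]
(D) y + z  ->  (z) + (x) = x + z   [differs from y + z: not invariant]

Only option (C), x + y + z, is unchanged by the transformation.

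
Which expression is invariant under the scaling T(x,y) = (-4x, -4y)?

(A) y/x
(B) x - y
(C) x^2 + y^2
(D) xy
A

Under the uniform scaling T(x,y) = (-4x, -4y):
Substitute the transformed coordinates into each option and compare with the original:
(A) y/x  ->  (-4y)/(-4x) = y/x   [equals y/x: invariant]
(B) x - y  ->  (-4x) - (-4y) = -4x + 4y   [differs from x - y: not invariant]
(C) x^2 + y^2  ->  (-4x)^2 + (-4y)^2 = 16x^2 + 16y^2   [differs from x^2 + y^2: not invariant]
(D) xy  ->  (-4x)(-4y) = 16xy   [differs from xy: not invariant]

Only option (A), y/x, is unchanged by the transformation.
The common factor -4 cancels in a ratio of coordinates, while sums, products and sums of squares pick up factors of -4 or 16.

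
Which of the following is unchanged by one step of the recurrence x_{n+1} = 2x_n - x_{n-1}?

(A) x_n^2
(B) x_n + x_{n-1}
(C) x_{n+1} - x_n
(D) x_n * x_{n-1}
C

For the recurrence x_{n+1} = 2x_n - x_{n-1}:

If x_{n+1} = 2x_n - x_{n-1}, then:
x_{n+1} - x_n = x_n - x_{n-1}
The first difference is constant throughout the sequence.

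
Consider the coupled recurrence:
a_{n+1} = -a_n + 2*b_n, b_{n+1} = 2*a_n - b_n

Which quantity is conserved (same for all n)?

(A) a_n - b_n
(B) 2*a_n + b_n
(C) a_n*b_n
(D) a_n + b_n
D

Replace a_n by a_{n+1} = -a_n + 2*b_n and b_n by b_{n+1} = 2*a_n - b_n in each option and simplify:
(A) a_n - b_n  ->  (-a_n + 2*b_n) - (2*a_n - b_n) = -3*a_n + 3*b_n   [not conserved]
(B) 2*a_n + b_n  ->  2*(-a_n + 2*b_n) + (2*a_n - b_n) = 3*b_n   [not conserved]
(C) a_n*b_n  ->  (-a_n + 2*b_n)*(2*a_n - b_n) = -2*a_n^2 + 5*a_n*b_n - 2*b_n^2   [not conserved]
(D) a_n + b_n  ->  (-a_n + 2*b_n) + (2*a_n - b_n) = a_n + b_n   [conserved]

Only (D) a_n + b_n returns to itself after one step, so it is the conserved quantity.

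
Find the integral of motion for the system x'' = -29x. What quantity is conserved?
E = (x')^2 + 29x^2

Multiply the equation by x':
x' * x'' = -29x * x'
The left side is d/dt[(x')^2/2] and the right side is d/dt[-29x^2/2], so
d/dt[(x')^2/2 + 29x^2/2] = 0, i.e. (x')^2/2 + 29x^2/2 = constant.
Multiplying by 2, the integral of motion is E = (x')^2 + 29x^2.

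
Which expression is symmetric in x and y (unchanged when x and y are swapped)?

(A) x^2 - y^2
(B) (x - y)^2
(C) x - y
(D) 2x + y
B

A symmetric expression is unchanged when the variables are permuted; here the transformation to test is the swap (x, y) -> (y, x).
Substitute the transformed coordinates into each option and compare with the original:
(A) x^2 - y^2  ->  (y)^2 - (x)^2 = -x^2 + y^2   [differs from x^2 - y^2: not invariant]
(B) (x - y)^2  ->  ((y) - (x))^2 = x^2 - 2xy + y^2   [equals (x - y)^2: invariant]
(C) x - y  ->  (y) - (x) = -x + y   [differs from x - y: not invariant]
(D) 2x + y  ->  2(y) + (x) = x + 2y   [differs from 2x + y: not invariant]

Only option (B), (x - y)^2, is unchanged by the transformation.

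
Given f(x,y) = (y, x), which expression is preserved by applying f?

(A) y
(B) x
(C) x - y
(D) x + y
D

For f(x,y) = (y, x):
After applying f: x' = y, y' = x. So x' + y' = y + x = x + y.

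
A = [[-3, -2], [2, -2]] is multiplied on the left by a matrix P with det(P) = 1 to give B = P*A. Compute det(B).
10

By the multiplicative property of determinants, det(B) = det(P*A) = det(P) * det(A) = det(A),
so the determinant is invariant under multiplication by any determinant-1 matrix; we just need det(A).

det(A) = (-3)(-2) - (-2)(2) = 6 - (-4) = 10

Therefore det(B) = 1 * 10 = 10.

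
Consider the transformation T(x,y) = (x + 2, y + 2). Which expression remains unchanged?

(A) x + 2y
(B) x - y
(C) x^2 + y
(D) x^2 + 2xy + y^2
B

An expression E(x,y) is invariant under T if E(T(x,y)) = E(x,y). Here T(x,y) = (x + 2, y + 2).
Substitute the transformed coordinates into each option and compare with the original:
(A) x + 2y  ->  (x + 2) + 2(y + 2) = x + 2y + 6   [differs from x + 2y: not invariant]
(B) x - y  ->  (x + 2) - (y + 2) = x - y   [equals x - y: invariant]
(C) x^2 + y  ->  (x + 2)^2 + (y + 2) = x^2 + 4x + y + 6   [differs from x^2 + y: not invariant]
(D) x^2 + 2xy + y^2  ->  (x + 2)^2 + 2(x + 2)(y + 2) + (y + 2)^2 = x^2 + 2xy + 8x + y^2 + 8y + 16   [differs from x^2 + 2xy + y^2: not invariant]

Only option (B), x - y, is unchanged by the transformation.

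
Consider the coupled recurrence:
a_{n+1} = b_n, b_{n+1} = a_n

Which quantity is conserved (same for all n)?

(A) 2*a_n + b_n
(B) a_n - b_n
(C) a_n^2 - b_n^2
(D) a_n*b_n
D

Replace a_n by a_{n+1} = b_n and b_n by b_{n+1} = a_n in each option and simplify:
(A) 2*a_n + b_n  ->  2*(b_n) + (a_n) = a_n + 2*b_n   [not conserved]
(B) a_n - b_n  ->  (b_n) - (a_n) = -a_n + b_n   [not conserved]
(C) a_n^2 - b_n^2  ->  (b_n)^2 - (a_n)^2 = -a_n^2 + b_n^2   [not conserved]
(D) a_n*b_n  ->  (b_n)*(a_n) = a_n*b_n   [conserved]

Only (D) a_n*b_n returns to itself after one step, so it is the conserved quantity.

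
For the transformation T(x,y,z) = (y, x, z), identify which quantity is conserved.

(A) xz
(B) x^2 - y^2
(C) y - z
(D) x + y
D

Apply T(x,y,z) = (y, x, z) to each option, i.e. replace (x, y, z) by the transformed coordinates.
Substitute the transformed coordinates into each option and compare with the original:
(A) xz  ->  (y)(z) = yz   [differs from xz: not invariant]
(B) x^2 - y^2  ->  (y)^2 - (x)^2 = -x^2 + y^2   [differs from x^2 - y^2: not invariant]
(C) y - z  ->  (x) - (z) = x - z   [differs from y - z: not invariant]
(D) x + y  ->  (y) + (x) = x + y   [equals x + y: invariant]

Only option (D), x + y, is unchanged by the transformation.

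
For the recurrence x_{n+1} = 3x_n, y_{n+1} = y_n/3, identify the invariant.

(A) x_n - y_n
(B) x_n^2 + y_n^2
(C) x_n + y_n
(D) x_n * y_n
D

For the recurrence x_{n+1} = 3x_n, y_{n+1} = y_n/3:

x_{n+1} * y_{n+1} = (3x_n) * (y_n/3) = x_n * y_n
The product is conserved.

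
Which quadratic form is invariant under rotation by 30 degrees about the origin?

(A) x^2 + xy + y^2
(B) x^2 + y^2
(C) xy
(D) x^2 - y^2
B

Rotation by 30 degrees sends (x, y) to (sqrt(3)x/2 - y/2, x/2 + sqrt(3)y/2).
Substitute the transformed coordinates into each option and compare with the original:
(A) x^2 + xy + y^2  ->  (sqrt(3)x/2 - y/2)^2 + (sqrt(3)x/2 - y/2)(x/2 + sqrt(3)y/2) + (x/2 + sqrt(3)y/2)^2 = sqrt(3)x^2/4 + x^2 + xy/2 - sqrt(3)y^2/4 + y^2   [differs from x^2 + xy + y^2: not invariant]
(B) x^2 + y^2  ->  (sqrt(3)x/2 - y/2)^2 + (x/2 + sqrt(3)y/2)^2 = x^2 + y^2   [equals x^2 + y^2: invariant]
(C) xy  ->  (sqrt(3)x/2 - y/2)(x/2 + sqrt(3)y/2) = sqrt(3)x^2/4 + xy/2 - sqrt(3)y^2/4   [differs from xy: not invariant]
(D) x^2 - y^2  ->  (sqrt(3)x/2 - y/2)^2 - (x/2 + sqrt(3)y/2)^2 = x^2/2 - sqrt(3)xy - y^2/2   [differs from x^2 - y^2: not invariant]

Only option (B), x^2 + y^2, is unchanged by the transformation.
x^2 + y^2 is the squared distance from the origin, which rotations preserve.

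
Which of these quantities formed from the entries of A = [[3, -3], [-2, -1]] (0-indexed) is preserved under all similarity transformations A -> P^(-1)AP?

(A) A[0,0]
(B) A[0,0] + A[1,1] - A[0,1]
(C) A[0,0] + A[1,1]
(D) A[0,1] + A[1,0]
C

A[0,0] + A[1,1] is the trace of A. By the cyclic property of the trace, tr(P^(-1)AP) = tr(APP^(-1)) = tr(A), so it is the same for every matrix similar to A.

The other combinations are not similarity invariants. For example, take P = [[1, -1], [0, 1]] (det P = 1), so P^(-1) = [[1, 1], [0, 1]] and
B = P^(-1)AP = [[1, -5], [-2, 1]].
Evaluating each option on A and on B:
(A) A[0,0]: 3 for A, 1 for B -> changes
(B) A[0,0] + A[1,1] - A[0,1]: 5 for A, 7 for B -> changes
(C) A[0,0] + A[1,1]: 2 for A, 2 for B -> unchanged
(D) A[0,1] + A[1,0]: -5 for A, -7 for B -> changes

Only (C) A[0,0] + A[1,1] = 2 survives (and it does so for every P, not just this one), so it is the invariant.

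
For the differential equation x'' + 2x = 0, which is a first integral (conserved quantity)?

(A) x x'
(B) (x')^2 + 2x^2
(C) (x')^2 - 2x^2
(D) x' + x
B

A first integral I satisfies dI/dt = 0 along every solution. Differentiate each option and use the equation of motion:
(A) d/dt[x x'] = (x')^2 + x x'' = (x')^2 - 2x^2, not identically 0
(B) d/dt[(x')^2 + 2x^2] = 2x'x'' + 4x x' = 2x'(-2x) + 4x x' = 0
(C) d/dt[(x')^2 - 2x^2] = 2x'x'' - 4x x' = -8x x', not identically 0
(D) d/dt[x' + x] = x'' + x' = -2x + x', not identically 0

Only (B) has zero time-derivative. So the energy-like quantity (x')^2 + 2x^2 is the first integral.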